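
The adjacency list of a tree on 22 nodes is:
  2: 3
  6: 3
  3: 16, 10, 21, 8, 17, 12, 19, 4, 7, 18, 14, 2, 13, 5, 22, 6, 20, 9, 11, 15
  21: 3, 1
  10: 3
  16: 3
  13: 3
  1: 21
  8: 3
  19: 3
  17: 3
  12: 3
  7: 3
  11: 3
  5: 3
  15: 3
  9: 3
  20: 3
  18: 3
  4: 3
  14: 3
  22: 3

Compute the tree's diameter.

Starting from 1, a farthest node is 19 at distance 3.
One longest path: 1 – 21 – 3 – 19.
So the diameter is 3.

3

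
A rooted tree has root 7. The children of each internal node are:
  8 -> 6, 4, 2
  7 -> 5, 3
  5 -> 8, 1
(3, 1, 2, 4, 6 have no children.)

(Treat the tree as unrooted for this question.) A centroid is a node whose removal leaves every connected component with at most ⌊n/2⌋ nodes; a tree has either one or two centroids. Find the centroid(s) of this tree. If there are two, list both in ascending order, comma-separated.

5, 8

Removing 5 splits the tree into components of sizes 4, 2, 1; the largest is 4 ≤ ⌊8/2⌋ = 4.
Its neighbour 8 also leaves a largest component of size 4, so both are centroids.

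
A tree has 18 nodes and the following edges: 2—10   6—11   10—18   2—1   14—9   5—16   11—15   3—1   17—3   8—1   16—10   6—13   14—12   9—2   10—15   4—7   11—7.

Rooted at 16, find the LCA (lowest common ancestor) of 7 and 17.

Ancestors of 7 (toward the root): 7, 11, 15, 10, 16.
Ancestors of 17: 17, 3, 1, 2, 10, 16.
The deepest node appearing in both lists is 10.

10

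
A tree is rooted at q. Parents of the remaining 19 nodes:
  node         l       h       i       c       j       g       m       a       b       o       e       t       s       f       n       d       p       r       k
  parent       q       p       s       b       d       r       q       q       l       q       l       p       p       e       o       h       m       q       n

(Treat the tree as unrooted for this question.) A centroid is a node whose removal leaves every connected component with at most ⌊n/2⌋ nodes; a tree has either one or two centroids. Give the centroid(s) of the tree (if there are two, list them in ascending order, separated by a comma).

q

Removing q splits the tree into components of sizes 8, 5, 3, 2, 1; the largest is 8 ≤ ⌊20/2⌋ = 10.
No neighbour of q does as well, so q is the unique centroid.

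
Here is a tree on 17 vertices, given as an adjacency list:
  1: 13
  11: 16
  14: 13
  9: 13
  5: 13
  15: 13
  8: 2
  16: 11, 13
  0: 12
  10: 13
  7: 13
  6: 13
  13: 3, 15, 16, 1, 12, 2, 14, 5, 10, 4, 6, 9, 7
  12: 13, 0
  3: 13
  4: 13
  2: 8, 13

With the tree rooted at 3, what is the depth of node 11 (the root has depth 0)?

Climbing from 11 to the root: 11 – 16 – 13 – 3. That's 3 steps.

3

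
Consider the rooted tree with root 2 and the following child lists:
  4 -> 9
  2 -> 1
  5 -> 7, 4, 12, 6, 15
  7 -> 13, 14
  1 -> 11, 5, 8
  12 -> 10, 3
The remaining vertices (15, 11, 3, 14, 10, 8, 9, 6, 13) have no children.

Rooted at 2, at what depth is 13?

Climbing from 13 to the root: 13 – 7 – 5 – 1 – 2. That's 4 steps.

4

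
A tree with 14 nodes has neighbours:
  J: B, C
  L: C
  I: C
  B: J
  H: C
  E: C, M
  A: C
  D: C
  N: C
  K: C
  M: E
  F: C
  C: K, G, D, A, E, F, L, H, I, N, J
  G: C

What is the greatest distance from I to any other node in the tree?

3

Distances from I peak at 3, attained at B (M also at distance 3).
I-C-J-B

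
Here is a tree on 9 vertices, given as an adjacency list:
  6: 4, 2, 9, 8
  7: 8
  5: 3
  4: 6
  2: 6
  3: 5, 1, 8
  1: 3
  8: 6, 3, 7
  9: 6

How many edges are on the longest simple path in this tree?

4

BFS from 2 reaches 1 last, at distance 4; BFS from 1 confirms no node is farther.
Path: 2 – 6 – 8 – 3 – 1.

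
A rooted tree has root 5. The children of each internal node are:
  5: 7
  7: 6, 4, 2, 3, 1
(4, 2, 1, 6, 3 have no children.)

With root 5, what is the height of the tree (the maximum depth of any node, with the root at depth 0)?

2

The longest root-to-leaf path is 5 → 7 → 4 (2 edges).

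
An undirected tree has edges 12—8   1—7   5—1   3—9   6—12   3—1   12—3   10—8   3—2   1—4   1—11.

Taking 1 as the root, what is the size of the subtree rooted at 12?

The subtree rooted at 12 contains: 12, 8, 6, 10 — 4 nodes.

4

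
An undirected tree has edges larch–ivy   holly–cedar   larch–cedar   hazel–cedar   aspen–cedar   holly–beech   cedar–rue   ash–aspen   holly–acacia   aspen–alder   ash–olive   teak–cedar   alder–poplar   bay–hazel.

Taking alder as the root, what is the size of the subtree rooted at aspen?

13

The subtree rooted at aspen contains: aspen, ash, cedar, olive, teak, hazel, larch, holly, rue, bay, ivy, beech, acacia — 13 nodes.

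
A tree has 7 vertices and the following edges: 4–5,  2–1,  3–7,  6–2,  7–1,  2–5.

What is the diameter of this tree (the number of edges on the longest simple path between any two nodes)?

5

A longest path is 3 – 7 – 1 – 2 – 5 – 4, with 5 edges.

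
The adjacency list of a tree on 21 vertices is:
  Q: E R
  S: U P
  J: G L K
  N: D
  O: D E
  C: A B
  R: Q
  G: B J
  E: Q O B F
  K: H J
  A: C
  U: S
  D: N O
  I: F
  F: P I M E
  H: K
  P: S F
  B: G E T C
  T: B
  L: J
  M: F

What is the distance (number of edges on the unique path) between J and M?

5

J – G – B – E – F – M: 5 edges.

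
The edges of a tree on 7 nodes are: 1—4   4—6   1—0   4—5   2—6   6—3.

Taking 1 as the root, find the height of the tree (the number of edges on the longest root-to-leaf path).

A deepest node is 2, reached by 1–4–6–2.
That path has 3 edges, so the height is 3.

3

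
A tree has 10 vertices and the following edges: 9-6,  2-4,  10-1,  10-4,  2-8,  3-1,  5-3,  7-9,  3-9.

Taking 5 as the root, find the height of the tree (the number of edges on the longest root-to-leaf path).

The longest root-to-leaf path is 5 – 3 – 1 – 10 – 4 – 2 – 8 (6 edges).

6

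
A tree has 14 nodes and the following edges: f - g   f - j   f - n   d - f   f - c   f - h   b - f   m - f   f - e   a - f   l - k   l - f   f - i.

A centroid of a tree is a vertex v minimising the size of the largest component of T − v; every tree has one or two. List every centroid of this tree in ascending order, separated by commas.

f

Removing f splits the tree into components of sizes 2, 1, 1, 1, 1, 1, 1, 1, 1, 1, 1, 1; the largest is 2 ≤ ⌊14/2⌋ = 7.
Every other node leaves some component of size > 7, so the centroid is unique.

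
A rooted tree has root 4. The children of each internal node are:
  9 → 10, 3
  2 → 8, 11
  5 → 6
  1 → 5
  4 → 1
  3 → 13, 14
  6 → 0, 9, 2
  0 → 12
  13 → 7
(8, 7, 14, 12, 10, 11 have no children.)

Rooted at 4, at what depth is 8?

Path from 4 to 8: 4 → 1 → 5 → 6 → 2 → 8, which has 5 edges.

5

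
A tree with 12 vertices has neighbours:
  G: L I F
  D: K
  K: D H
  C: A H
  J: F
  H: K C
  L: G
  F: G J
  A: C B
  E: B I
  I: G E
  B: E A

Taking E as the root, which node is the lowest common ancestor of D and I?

E

Ancestors of D (toward the root): D, K, H, C, A, B, E.
Ancestors of I: I, E.
The deepest node appearing in both lists is E.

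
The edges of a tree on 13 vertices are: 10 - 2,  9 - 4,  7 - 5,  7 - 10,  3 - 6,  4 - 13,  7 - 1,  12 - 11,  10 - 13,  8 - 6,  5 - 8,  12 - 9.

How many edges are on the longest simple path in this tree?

Starting from 11, a farthest node is 3 at distance 10.
One longest path: 11–12–9–4–13–10–7–5–8–6–3.
So the diameter is 10.

10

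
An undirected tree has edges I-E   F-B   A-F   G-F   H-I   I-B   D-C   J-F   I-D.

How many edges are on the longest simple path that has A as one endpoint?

Distances from A peak at 5, attained at C.
A-F-B-I-D-C

5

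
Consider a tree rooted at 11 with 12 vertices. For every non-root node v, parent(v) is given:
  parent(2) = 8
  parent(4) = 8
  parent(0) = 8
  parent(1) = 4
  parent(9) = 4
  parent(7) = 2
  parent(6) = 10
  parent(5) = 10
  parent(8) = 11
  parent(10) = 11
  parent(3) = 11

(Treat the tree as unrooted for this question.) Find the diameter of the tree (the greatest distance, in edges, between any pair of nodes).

5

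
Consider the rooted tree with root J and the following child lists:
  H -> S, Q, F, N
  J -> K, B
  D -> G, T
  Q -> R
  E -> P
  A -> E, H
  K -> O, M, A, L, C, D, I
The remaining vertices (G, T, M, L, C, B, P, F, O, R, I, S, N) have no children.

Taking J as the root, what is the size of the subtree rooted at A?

The subtree rooted at A contains: A, E, H, P, S, F, Q, N, R — 9 nodes.

9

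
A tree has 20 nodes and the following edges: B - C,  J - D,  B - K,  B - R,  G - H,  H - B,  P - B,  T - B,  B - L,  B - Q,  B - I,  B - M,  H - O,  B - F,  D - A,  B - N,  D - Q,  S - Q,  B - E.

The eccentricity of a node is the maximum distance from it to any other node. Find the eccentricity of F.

A farthest node from F is J (A also at distance 4).
The path F-B-Q-D-J has 4 edges.

4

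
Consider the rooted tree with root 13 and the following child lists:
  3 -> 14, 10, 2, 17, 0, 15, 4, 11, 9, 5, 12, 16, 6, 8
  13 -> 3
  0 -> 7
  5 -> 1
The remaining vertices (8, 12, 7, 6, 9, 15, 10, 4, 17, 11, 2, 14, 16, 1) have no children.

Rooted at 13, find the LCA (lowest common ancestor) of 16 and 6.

Path 16→root: 16 3 13; path 6→root: 6 3 13.
First common node: 3.

3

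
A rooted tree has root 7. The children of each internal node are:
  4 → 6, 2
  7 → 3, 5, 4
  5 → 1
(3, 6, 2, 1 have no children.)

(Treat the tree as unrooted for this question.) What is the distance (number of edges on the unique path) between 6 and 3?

3

The path is 6 - 4 - 7 - 3, which has 3 edges.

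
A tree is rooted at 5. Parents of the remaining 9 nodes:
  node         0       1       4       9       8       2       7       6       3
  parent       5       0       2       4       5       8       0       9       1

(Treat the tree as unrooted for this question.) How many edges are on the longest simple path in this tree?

A longest path is 3 - 1 - 0 - 5 - 8 - 2 - 4 - 9 - 6, with 8 edges.

8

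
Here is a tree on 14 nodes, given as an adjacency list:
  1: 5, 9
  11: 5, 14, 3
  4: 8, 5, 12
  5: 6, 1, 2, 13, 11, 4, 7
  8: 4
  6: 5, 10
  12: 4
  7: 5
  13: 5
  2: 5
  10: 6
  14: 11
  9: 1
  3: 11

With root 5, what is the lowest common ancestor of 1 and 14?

1's ancestor chain is 1, 5 and 14's is 14, 11, 5; they first meet at 5.

5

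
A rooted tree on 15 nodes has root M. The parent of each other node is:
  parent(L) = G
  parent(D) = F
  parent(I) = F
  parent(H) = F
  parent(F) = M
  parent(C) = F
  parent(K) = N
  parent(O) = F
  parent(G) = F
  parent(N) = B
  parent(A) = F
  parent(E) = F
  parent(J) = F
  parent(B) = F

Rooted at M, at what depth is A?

2

Path from M to A: M → F → A, which has 2 edges.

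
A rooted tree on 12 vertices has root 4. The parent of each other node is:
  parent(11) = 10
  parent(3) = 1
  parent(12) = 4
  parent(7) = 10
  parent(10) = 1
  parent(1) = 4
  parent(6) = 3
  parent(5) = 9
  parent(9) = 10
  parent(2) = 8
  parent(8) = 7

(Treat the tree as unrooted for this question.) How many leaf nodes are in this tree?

5

Degree-1 nodes: 2, 5, 6, 11, 12 — 5 of them.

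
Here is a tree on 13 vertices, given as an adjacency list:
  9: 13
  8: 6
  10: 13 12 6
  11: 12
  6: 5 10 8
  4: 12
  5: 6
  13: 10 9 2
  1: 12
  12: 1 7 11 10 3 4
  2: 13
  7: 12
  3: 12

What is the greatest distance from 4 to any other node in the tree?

4

The node farthest from 4 is 5 (9, 2, 8 also at distance 4), via 4–12–10–6–5 — 4 edges.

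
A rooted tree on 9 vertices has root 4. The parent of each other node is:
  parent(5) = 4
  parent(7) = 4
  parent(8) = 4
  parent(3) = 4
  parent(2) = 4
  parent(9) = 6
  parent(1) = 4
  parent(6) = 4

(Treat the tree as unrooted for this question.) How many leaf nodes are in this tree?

Degree-1 nodes: 1, 2, 3, 5, 7, 8, 9 — 7 of them.

7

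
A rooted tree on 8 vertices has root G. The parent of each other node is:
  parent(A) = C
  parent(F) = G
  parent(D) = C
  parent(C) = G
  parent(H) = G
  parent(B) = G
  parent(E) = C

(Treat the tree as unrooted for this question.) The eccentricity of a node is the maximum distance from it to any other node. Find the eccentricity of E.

The node farthest from E is H (F, B also at distance 3), via E–C–G–H — 3 edges.

3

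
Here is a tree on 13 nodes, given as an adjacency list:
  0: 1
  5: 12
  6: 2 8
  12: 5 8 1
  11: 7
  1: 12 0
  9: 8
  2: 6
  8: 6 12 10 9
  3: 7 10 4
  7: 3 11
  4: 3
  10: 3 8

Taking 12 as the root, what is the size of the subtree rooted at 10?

Descendants of 10 (including itself): 10, 3, 4, 7, 11. That's 5.

5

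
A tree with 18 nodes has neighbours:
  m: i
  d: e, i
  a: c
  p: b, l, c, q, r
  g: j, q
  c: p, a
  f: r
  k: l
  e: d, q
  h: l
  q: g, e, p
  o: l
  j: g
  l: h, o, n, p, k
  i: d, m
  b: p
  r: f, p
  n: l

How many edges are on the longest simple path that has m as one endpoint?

A farthest node from m is o (h, f, k, a, n also at distance 7).
The path m – i – d – e – q – p – l – o has 7 edges.

7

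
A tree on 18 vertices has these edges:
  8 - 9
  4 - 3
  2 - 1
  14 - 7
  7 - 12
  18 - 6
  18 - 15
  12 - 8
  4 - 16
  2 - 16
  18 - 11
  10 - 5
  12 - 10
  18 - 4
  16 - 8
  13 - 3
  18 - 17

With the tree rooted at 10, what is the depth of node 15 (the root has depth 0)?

Path from 10 to 15: 10 → 12 → 8 → 16 → 4 → 18 → 15, which has 6 edges.

6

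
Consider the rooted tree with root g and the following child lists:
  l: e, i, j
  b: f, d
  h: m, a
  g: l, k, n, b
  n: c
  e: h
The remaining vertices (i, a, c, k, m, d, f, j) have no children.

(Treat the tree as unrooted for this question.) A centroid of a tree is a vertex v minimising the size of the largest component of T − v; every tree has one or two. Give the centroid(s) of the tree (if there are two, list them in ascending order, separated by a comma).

g, l

Removing l splits the tree into components of sizes 7, 4, 1, 1; the largest is 7 ≤ ⌊14/2⌋ = 7.
g is adjacent to l and is also a centroid (the largest component after removing it is likewise 7).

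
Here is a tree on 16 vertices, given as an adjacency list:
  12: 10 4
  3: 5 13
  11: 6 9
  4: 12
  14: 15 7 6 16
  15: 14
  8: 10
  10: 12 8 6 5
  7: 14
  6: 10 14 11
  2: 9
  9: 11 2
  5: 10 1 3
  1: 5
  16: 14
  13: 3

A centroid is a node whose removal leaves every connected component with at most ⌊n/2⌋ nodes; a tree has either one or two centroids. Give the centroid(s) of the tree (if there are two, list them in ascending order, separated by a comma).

6, 10

If 10 is removed the pieces have sizes 8, 4, 2, 1, all ≤ ⌊16/2⌋ = 8.
Its neighbour 6 also leaves a largest component of size 8, so both are centroids.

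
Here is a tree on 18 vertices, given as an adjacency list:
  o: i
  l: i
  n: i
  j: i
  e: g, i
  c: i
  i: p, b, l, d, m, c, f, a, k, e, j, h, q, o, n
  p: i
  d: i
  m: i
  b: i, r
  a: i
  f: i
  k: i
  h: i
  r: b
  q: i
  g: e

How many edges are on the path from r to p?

3

Walking from r: r – b – i – p. Length 3.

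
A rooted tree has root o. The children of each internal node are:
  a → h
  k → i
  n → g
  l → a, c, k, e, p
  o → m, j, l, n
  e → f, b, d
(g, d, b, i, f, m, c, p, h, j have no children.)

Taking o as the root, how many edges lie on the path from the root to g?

Climbing from g to the root: g → n → o. That's 2 steps.

2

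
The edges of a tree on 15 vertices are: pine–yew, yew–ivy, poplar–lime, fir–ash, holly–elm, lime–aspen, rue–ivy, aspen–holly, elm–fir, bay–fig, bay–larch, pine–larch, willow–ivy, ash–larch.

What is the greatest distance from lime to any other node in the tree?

The node farthest from lime is willow (rue also at distance 10), via lime-aspen-holly-elm-fir-ash-larch-pine-yew-ivy-willow — 10 edges.

10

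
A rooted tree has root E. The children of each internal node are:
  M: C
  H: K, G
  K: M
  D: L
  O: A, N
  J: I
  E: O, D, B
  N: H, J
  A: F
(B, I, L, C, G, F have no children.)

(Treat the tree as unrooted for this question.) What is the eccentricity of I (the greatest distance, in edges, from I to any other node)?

A farthest node from I is L (C also at distance 6).
The path I–J–N–O–E–D–L has 6 edges.

6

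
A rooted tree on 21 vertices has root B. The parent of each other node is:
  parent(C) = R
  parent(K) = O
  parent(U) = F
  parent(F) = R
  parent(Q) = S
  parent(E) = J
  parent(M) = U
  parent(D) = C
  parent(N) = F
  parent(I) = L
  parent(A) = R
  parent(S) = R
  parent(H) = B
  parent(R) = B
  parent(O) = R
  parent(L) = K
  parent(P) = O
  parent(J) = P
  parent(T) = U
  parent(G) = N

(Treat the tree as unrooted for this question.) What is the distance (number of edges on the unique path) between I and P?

4

I - L - K - O - P: 4 edges.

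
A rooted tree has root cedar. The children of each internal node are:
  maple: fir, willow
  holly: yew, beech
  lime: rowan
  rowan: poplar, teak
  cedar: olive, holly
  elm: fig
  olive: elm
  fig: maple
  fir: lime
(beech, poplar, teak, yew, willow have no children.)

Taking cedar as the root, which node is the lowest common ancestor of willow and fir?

maple

willow's ancestor chain is willow, maple, fig, elm, olive, cedar and fir's is fir, maple, fig, elm, olive, cedar; they first meet at maple.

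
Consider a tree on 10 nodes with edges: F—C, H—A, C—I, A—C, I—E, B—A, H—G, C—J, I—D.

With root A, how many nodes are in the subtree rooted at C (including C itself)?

6

The subtree rooted at C contains: C, I, J, F, D, E — 6 nodes.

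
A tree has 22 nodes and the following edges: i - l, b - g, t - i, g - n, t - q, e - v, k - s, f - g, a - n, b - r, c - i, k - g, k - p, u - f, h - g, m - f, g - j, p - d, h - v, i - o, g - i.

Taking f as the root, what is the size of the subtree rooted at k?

k's subtree: {k, s, p, d}, size 4.

4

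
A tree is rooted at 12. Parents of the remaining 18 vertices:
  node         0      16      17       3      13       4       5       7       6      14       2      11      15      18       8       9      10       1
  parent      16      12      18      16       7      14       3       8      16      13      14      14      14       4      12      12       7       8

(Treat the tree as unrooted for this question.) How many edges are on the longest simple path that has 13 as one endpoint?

6

Distances from 13 peak at 6, attained at 5.
13-7-8-12-16-3-5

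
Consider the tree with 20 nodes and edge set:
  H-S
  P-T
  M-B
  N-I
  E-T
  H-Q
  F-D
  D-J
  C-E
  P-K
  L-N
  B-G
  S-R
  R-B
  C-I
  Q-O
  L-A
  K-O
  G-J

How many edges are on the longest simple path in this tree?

18

A longest path is F – D – J – G – B – R – S – H – Q – O – K – P – T – E – C – I – N – L – A, with 18 edges.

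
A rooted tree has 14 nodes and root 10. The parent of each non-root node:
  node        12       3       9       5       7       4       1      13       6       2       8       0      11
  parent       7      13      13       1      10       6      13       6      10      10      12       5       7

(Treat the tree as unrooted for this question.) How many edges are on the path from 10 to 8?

Walking from 10: 10–7–12–8. Length 3.

3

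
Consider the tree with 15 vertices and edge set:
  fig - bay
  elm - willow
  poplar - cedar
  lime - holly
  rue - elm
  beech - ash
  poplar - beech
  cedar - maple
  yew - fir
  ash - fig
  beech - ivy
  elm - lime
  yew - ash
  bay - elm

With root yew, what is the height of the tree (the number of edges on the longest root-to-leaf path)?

6

holly sits deepest: yew → ash → fig → bay → elm → lime → holly — 6 edges from the root.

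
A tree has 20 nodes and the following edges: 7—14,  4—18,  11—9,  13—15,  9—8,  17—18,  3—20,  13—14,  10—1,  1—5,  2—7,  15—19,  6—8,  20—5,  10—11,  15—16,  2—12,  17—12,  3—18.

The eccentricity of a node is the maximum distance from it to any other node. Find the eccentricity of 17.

10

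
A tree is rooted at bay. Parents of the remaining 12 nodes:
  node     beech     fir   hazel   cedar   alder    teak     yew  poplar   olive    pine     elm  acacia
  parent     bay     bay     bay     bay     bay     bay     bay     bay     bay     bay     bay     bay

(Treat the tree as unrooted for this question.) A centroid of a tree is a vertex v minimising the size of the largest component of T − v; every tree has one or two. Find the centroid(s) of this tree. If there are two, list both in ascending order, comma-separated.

bay

Removing bay splits the tree into components of sizes 1, 1, 1, 1, 1, 1, 1, 1, 1, 1, 1, 1; the largest is 1 ≤ ⌊13/2⌋ = 6.
No neighbour of bay does as well, so bay is the unique centroid.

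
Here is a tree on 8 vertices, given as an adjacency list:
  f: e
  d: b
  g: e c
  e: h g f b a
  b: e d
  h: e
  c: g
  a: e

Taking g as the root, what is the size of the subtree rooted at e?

The subtree rooted at e contains: e, b, h, f, a, d — 6 nodes.

6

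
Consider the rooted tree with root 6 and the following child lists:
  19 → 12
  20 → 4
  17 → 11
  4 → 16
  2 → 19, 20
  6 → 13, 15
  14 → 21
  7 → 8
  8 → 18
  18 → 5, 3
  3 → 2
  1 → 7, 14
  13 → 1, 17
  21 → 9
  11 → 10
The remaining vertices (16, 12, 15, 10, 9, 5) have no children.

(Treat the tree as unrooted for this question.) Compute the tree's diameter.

12

BFS from 16 reaches 10 last, at distance 12; BFS from 10 confirms no node is farther.
Path: 16–4–20–2–3–18–8–7–1–13–17–11–10.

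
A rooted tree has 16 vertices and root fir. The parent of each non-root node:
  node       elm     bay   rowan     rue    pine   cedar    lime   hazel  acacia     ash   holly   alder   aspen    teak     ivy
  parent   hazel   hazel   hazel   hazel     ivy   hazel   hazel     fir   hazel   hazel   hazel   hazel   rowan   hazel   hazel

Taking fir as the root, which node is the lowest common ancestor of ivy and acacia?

hazel

ivy's ancestor chain is ivy, hazel, fir and acacia's is acacia, hazel, fir; they first meet at hazel.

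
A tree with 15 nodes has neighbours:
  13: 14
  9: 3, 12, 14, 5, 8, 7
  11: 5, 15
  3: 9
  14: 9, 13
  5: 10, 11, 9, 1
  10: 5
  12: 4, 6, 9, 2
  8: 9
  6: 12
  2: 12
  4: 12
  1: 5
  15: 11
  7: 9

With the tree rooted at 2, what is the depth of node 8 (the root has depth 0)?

Climbing from 8 to the root: 8 → 9 → 12 → 2. That's 3 steps.

3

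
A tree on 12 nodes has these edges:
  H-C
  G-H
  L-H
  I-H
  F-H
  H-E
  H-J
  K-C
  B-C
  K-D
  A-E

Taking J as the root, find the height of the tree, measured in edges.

4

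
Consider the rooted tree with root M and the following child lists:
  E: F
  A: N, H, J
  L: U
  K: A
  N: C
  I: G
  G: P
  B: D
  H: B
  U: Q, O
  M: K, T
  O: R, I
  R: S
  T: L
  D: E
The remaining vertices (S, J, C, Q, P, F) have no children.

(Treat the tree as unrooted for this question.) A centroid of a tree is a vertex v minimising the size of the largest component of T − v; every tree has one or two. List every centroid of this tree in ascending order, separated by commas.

M

Removing M splits the tree into components of sizes 10, 10; the largest is 10 ≤ ⌊21/2⌋ = 10.
No neighbour of M does as well, so M is the unique centroid.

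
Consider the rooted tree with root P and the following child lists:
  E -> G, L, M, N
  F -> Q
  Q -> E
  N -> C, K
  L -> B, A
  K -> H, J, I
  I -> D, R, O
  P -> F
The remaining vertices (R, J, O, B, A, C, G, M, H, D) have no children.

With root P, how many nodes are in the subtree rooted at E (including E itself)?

15

The subtree rooted at E contains: E, L, N, M, G, B, A, C, K, J, I, H, D, R, O — 15 nodes.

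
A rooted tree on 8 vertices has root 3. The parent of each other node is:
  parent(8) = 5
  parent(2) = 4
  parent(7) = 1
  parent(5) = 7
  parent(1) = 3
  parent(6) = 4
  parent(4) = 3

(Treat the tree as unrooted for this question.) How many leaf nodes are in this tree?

3

Degree-1 nodes: 2, 6, 8 — 3 of them.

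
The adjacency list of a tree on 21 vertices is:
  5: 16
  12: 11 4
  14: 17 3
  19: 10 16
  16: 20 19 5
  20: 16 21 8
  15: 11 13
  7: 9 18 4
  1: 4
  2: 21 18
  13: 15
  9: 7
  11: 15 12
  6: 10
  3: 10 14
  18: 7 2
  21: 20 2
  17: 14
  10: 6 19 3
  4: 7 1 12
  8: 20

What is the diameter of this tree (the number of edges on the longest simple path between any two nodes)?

A longest path is 17-14-3-10-19-16-20-21-2-18-7-4-12-11-15-13, with 15 edges.

15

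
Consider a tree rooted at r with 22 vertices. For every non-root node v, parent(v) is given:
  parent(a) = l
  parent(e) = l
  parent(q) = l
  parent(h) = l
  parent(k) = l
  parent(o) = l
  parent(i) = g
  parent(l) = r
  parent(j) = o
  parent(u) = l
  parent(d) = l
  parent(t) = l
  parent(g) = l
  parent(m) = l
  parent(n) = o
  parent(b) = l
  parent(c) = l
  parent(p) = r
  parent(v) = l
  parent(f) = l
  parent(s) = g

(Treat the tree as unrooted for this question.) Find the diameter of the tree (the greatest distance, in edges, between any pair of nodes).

4

A longest path is p – r – l – o – n, with 4 edges.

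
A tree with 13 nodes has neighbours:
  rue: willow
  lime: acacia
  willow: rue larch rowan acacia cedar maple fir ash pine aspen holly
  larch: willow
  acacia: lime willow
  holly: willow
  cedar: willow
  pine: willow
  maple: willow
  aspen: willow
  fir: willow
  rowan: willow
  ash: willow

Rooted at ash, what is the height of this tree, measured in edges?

3

lime sits deepest: ash – willow – acacia – lime — 3 edges from the root.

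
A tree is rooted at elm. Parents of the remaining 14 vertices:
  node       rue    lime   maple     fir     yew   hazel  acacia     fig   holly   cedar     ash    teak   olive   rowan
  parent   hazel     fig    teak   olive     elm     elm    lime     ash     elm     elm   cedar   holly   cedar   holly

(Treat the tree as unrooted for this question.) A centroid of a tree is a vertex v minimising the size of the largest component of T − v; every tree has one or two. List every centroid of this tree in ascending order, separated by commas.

elm

If elm is removed the pieces have sizes 7, 4, 2, 1, all ≤ ⌊15/2⌋ = 7.
No neighbour of elm does as well, so elm is the unique centroid.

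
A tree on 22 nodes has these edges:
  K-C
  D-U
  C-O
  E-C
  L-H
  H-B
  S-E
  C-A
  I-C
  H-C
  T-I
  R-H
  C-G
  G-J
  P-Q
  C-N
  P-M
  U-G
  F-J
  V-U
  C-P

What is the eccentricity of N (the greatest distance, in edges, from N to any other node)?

4

The node farthest from N is F (V, D also at distance 4), via N-C-G-J-F — 4 edges.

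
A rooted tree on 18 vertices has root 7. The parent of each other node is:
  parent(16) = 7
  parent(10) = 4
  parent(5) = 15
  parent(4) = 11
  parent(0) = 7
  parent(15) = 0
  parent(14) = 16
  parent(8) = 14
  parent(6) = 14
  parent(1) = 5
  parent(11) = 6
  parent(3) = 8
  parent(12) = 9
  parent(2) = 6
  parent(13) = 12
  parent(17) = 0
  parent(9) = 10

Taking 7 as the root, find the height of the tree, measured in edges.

The longest root-to-leaf path is 7–16–14–6–11–4–10–9–12–13 (9 edges).

9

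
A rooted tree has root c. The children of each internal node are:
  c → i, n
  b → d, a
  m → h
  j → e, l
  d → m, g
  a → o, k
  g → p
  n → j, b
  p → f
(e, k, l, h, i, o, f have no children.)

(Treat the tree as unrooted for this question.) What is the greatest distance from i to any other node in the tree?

A farthest node from i is f.
The path i–c–n–b–d–g–p–f has 7 edges.

7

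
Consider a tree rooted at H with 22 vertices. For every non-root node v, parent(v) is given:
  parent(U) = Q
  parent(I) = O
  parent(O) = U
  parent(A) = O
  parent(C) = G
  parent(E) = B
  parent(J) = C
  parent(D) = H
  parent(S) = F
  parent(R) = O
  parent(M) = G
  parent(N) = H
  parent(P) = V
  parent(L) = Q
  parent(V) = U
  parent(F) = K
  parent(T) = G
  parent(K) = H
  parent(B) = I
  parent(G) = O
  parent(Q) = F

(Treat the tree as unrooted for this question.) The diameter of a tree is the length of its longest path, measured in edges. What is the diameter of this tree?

BFS from D reaches E last, at distance 9; BFS from E confirms no node is farther.
Path: D - H - K - F - Q - U - O - I - B - E.

9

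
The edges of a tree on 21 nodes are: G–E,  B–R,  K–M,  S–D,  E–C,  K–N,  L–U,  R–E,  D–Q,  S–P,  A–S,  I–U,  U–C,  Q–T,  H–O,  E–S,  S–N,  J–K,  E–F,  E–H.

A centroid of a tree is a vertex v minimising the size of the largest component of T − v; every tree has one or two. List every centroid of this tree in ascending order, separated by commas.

E

Delete E: the remaining components have sizes 10, 4, 2, 2, 1, 1. Max 10 ≤ 10, so E is a centroid.
Every other node leaves some component of size > 10, so the centroid is unique.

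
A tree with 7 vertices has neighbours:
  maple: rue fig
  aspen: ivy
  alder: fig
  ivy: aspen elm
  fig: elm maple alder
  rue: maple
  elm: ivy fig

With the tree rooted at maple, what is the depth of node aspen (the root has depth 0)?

maple → fig → elm → ivy → aspen — 4 edges.

4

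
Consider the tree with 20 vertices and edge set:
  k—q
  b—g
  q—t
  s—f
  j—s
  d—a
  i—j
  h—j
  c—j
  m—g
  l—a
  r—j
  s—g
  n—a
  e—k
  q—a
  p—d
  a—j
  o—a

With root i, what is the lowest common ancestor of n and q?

a

Path n→root: n a j i; path q→root: q a j i.
First common node: a.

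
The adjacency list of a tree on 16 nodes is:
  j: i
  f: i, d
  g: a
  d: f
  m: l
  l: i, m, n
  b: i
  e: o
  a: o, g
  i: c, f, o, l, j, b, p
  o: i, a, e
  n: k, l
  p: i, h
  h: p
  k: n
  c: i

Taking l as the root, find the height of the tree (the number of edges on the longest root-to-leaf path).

The longest root-to-leaf path is l–i–o–a–g (4 edges).

4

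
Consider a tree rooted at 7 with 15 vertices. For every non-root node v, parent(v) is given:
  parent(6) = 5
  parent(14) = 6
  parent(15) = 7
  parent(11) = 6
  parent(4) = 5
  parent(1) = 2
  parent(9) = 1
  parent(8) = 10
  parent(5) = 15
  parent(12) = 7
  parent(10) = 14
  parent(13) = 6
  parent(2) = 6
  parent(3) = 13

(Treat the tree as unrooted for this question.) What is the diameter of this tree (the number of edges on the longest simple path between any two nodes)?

7

Starting from 12, a farthest node is 8 at distance 7.
One longest path: 12 – 7 – 15 – 5 – 6 – 14 – 10 – 8.
So the diameter is 7.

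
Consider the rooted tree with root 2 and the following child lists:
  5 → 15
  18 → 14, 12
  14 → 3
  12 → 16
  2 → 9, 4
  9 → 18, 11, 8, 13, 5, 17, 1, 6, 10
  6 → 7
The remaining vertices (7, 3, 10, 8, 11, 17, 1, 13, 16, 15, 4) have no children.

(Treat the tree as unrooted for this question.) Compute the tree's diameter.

BFS from 16 reaches 15 last, at distance 5; BFS from 15 confirms no node is farther.
Path: 16–12–18–9–5–15.

5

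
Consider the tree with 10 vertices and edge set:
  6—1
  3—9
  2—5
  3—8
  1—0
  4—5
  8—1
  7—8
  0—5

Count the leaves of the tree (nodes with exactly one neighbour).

5

Exactly 5 nodes have a single neighbour: 2, 4, 6, 7, 9.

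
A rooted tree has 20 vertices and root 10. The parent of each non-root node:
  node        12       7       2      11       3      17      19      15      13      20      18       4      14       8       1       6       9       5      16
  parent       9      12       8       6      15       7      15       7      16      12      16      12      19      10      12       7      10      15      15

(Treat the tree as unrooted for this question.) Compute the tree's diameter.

8

A longest path is 2-8-10-9-12-7-15-16-13, with 8 edges.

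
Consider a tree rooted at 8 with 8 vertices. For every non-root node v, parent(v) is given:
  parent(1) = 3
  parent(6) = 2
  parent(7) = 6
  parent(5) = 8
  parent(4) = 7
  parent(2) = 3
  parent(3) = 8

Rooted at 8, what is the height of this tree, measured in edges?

5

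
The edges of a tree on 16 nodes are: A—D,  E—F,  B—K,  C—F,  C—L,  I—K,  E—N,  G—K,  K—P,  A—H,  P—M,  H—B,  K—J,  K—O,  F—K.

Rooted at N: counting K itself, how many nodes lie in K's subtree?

11

Descendants of K (including itself): K, J, B, G, O, P, I, H, M, A, D. That's 11.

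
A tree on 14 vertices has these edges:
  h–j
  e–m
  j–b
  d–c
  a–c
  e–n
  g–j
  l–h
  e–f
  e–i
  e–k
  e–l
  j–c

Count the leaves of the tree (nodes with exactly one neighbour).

9

The leaves are a, b, d, f, g, i, k, m, n.
That is 9 leaves.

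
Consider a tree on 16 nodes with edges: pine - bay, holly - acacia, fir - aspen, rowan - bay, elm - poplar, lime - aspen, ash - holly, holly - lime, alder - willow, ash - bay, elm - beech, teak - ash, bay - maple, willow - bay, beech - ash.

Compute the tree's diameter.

Starting from fir, a farthest node is alder at distance 7.
One longest path: fir–aspen–lime–holly–ash–bay–willow–alder.
So the diameter is 7.

7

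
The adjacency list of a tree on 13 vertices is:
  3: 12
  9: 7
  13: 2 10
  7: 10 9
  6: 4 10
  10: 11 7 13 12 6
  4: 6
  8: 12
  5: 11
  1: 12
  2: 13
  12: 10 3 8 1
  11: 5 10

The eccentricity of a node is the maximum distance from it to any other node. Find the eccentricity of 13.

The node farthest from 13 is 8 (4, 9, 3, 1, 5 also at distance 3), via 13–10–12–8 — 3 edges.

3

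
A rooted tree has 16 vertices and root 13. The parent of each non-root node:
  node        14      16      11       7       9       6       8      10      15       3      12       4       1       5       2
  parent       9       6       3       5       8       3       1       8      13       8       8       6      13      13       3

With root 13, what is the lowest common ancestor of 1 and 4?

1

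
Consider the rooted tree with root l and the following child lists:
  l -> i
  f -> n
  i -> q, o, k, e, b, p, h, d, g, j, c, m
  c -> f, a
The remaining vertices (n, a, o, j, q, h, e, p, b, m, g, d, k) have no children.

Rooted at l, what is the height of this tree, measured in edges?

4

The longest root-to-leaf path is l → i → c → f → n (4 edges).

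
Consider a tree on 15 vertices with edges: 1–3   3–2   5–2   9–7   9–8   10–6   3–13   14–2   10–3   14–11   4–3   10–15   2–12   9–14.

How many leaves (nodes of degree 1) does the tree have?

10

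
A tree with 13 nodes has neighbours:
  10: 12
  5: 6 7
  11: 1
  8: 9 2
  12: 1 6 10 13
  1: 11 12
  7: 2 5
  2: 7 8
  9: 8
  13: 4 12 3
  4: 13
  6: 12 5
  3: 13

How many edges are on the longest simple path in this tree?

A longest path is 9-8-2-7-5-6-12-1-11, with 8 edges.

8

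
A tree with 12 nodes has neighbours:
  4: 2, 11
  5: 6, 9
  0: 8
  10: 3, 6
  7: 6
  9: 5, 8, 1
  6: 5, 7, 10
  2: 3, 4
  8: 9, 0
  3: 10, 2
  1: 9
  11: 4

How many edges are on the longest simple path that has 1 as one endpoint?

8

A farthest node from 1 is 11.
The path 1-9-5-6-10-3-2-4-11 has 8 edges.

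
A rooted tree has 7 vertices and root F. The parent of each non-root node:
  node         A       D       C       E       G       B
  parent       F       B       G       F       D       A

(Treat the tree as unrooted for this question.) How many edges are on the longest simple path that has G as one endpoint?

Distances from G peak at 5, attained at E.
G-D-B-A-F-E

5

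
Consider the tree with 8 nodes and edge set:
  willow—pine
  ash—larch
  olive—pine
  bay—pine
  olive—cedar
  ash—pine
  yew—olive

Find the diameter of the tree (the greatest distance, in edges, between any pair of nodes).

4

Starting from cedar, a farthest node is larch at distance 4.
One longest path: cedar–olive–pine–ash–larch.
So the diameter is 4.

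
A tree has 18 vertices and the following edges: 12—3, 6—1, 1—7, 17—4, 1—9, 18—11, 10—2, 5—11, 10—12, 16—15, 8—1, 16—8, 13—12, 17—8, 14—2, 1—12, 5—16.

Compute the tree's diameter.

A longest path is 18–11–5–16–8–1–12–10–2–14, with 9 edges.

9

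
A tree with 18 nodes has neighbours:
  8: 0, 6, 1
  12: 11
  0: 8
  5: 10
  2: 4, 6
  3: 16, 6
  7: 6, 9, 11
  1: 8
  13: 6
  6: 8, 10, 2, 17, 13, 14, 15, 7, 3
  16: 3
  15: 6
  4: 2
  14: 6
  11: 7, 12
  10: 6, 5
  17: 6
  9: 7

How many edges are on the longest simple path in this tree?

A longest path is 12 – 11 – 7 – 6 – 10 – 5, with 5 edges.

5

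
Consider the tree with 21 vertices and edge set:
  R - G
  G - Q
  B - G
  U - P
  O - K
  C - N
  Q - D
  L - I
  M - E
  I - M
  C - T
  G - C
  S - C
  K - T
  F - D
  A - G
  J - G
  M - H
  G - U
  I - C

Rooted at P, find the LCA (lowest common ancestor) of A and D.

Ancestors of A (toward the root): A, G, U, P.
Ancestors of D: D, Q, G, U, P.
The deepest node appearing in both lists is G.

G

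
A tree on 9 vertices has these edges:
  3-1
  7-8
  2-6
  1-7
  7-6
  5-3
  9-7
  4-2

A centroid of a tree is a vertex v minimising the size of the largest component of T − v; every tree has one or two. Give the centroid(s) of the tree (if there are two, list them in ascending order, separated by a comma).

7

Delete 7: the remaining components have sizes 3, 3, 1, 1. Max 3 ≤ 4, so 7 is a centroid.
Every other node leaves some component of size > 4, so the centroid is unique.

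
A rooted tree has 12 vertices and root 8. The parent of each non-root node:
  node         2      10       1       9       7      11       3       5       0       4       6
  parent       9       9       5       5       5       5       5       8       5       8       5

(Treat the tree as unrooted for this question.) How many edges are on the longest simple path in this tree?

4

A longest path is 10–9–5–8–4, with 4 edges.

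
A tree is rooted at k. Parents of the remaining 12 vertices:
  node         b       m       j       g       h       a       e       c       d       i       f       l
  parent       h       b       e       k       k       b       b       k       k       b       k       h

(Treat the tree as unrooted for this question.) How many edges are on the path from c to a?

4

Walking from c: c – k – h – b – a. Length 4.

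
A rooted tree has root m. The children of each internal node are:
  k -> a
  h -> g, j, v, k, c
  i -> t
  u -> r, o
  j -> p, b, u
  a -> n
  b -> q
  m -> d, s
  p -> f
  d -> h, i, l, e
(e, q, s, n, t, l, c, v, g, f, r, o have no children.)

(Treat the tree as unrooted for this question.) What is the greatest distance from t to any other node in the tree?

6

The node farthest from t is f (r, q, o, n also at distance 6), via t–i–d–h–j–p–f — 6 edges.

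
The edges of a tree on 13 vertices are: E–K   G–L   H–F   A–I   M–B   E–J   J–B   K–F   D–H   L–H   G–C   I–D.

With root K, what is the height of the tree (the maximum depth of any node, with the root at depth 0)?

5

The longest root-to-leaf path is K → F → H → L → G → C (5 edges).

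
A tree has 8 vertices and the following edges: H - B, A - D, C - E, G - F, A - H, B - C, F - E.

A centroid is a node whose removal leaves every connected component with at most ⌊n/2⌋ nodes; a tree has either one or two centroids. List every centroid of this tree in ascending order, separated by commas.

B, C

Removing B splits the tree into components of sizes 4, 3; the largest is 4 ≤ ⌊8/2⌋ = 4.
Its neighbour C also leaves a largest component of size 4, so both are centroids.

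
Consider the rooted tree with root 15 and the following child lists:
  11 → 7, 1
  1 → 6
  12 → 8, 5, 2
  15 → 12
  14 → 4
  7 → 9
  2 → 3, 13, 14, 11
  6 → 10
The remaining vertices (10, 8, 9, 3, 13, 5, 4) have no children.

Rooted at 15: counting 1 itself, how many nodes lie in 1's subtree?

3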